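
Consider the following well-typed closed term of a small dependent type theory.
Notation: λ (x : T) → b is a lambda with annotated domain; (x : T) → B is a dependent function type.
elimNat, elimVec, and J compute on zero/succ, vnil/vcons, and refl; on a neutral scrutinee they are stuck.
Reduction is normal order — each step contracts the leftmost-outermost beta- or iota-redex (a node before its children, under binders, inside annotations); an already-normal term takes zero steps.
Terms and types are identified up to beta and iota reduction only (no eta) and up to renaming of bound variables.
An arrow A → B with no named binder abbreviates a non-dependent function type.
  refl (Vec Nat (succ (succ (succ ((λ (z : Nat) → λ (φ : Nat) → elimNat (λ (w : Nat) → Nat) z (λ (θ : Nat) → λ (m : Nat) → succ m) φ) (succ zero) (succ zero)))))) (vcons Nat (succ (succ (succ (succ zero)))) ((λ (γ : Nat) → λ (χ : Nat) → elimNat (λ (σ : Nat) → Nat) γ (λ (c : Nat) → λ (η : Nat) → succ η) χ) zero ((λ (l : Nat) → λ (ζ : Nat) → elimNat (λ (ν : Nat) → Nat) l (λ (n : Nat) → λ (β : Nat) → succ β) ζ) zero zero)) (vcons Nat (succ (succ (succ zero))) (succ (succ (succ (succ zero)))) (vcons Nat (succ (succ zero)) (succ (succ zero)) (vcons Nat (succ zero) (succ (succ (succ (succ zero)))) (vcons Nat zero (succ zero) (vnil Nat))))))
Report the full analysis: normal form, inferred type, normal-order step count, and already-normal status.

reduced normal form:
  refl (Vec Nat (succ (succ (succ (succ (succ zero)))))) (vcons Nat (succ (succ (succ (succ zero)))) zero (vcons Nat (succ (succ (succ zero))) (succ (succ (succ (succ zero)))) (vcons Nat (succ (succ zero)) (succ (succ zero)) (vcons Nat (succ zero) (succ (succ (succ (succ zero)))) (vcons Nat zero (succ zero) (vnil Nat))))))
type:
  Eq (Vec Nat (succ (succ (succ (succ (succ zero)))))) (vcons Nat (succ (succ (succ (succ zero)))) zero (vcons Nat (succ (succ (succ zero))) (succ (succ (succ (succ zero)))) (vcons Nat (succ (succ zero)) (succ (succ zero)) (vcons Nat (succ zero) (succ (succ (succ (succ zero)))) (vcons Nat zero (succ zero) (vnil Nat)))))) (vcons Nat (succ (succ (succ (succ zero)))) zero (vcons Nat (succ (succ (succ zero))) (succ (succ (succ (succ zero)))) (vcons Nat (succ (succ zero)) (succ (succ zero)) (vcons Nat (succ zero) (succ (succ (succ (succ zero)))) (vcons Nat zero (succ zero) (vnil Nat))))))
reduction steps (normal order): 12
already normal: no
first contracted redex: a beta-redex


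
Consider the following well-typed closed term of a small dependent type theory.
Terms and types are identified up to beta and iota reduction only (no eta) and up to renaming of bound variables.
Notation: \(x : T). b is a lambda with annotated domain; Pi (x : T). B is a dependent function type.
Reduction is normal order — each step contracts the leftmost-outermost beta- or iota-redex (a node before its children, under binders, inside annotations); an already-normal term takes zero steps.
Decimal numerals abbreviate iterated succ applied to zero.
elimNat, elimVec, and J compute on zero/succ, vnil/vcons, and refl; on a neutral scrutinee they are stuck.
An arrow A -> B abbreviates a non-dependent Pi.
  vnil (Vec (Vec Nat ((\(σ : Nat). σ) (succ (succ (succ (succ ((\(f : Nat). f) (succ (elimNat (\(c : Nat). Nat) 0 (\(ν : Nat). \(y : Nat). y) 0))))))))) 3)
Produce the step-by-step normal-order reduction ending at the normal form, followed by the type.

normal-order reduction sequence:
  vnil (Vec (Vec Nat ((\(σ : Nat). σ) (succ (succ (succ (succ ((\(f : Nat). f) (succ (elimNat (\(c : Nat). Nat) 0 (\(ν : Nat). \(y : Nat). y) 0))))))))) 3)
  ~> vnil (Vec (Vec Nat (succ (succ (succ (succ ((\(σ : Nat). σ) (succ (elimNat (\(f : Nat). Nat) 0 (\(c : Nat). \(ν : Nat). ν) 0)))))))) 3)
  ~> vnil (Vec (Vec Nat (succ (succ (succ (succ (succ (elimNat (\(σ : Nat). Nat) 0 (\(f : Nat). \(c : Nat). c) 0))))))) 3)
  ~> vnil (Vec (Vec Nat 5) 3)
inferred type:
  Vec (Vec (Vec Nat 5) 3) 0


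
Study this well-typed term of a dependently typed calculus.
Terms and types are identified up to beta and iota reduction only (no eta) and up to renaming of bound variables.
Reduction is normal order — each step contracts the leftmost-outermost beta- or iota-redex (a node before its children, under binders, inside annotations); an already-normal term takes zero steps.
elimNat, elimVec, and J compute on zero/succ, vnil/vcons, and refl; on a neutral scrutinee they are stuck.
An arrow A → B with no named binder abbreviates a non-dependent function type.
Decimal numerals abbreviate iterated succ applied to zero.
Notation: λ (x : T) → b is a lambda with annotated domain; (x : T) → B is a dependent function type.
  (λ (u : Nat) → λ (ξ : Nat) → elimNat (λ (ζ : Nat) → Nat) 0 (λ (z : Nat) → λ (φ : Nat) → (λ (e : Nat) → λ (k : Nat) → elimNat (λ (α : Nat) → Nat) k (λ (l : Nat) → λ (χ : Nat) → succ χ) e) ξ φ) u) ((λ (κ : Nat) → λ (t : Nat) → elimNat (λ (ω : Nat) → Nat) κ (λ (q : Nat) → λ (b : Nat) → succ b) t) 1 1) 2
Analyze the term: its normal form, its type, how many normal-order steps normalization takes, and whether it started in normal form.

normal form:
  4
the term's type:
  Nat
reduction steps (normal order): 24
started in normal form: no
first contracted redex: a beta-redex


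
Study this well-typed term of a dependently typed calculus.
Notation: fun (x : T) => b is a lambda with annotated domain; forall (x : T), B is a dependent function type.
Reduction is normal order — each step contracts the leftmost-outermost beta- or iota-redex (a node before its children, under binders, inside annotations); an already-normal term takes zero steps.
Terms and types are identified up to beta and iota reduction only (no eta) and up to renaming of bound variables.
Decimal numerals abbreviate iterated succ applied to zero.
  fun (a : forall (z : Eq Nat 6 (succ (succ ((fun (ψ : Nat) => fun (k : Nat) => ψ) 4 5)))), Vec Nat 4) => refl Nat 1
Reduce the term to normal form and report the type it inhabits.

resulting normal form:
  fun (a : forall (z : Eq Nat 6 6), Vec Nat 4) => refl Nat 1
inferred type:
  forall (a : forall (z : Eq Nat 6 6), Vec Nat 4), Eq Nat 1 1


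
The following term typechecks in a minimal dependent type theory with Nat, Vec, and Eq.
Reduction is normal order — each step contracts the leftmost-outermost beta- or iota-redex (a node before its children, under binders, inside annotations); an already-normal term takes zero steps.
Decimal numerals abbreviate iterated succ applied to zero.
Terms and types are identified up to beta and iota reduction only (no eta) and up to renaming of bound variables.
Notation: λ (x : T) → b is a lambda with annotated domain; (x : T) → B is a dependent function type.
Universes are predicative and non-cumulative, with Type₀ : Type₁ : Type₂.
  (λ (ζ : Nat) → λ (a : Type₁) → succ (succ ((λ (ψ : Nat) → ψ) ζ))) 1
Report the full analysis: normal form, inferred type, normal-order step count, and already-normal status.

resulting normal form:
  λ (ζ : Type₁) → 3
the term's type:
  (ζ : Type₁) → Nat
reduction steps (normal order): 2
already normal: no
first contracted redex: a beta-redex


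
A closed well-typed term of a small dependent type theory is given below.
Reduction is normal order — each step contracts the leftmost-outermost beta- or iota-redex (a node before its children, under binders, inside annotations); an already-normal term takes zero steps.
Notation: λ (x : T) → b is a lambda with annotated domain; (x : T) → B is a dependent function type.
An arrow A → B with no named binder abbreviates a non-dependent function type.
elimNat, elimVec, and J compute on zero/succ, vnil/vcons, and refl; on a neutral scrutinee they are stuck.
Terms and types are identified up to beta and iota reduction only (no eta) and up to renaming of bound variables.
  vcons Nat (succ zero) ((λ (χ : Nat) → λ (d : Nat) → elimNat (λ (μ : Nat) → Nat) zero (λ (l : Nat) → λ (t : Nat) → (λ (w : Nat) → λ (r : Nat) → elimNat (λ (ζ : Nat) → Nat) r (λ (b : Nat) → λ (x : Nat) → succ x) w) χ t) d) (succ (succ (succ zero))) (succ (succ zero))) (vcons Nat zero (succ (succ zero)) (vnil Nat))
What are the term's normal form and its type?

normal form:
  vcons Nat (succ zero) (succ (succ (succ (succ (succ (succ zero)))))) (vcons Nat zero (succ (succ zero)) (vnil Nat))
the term's type:
  Vec Nat (succ (succ zero))


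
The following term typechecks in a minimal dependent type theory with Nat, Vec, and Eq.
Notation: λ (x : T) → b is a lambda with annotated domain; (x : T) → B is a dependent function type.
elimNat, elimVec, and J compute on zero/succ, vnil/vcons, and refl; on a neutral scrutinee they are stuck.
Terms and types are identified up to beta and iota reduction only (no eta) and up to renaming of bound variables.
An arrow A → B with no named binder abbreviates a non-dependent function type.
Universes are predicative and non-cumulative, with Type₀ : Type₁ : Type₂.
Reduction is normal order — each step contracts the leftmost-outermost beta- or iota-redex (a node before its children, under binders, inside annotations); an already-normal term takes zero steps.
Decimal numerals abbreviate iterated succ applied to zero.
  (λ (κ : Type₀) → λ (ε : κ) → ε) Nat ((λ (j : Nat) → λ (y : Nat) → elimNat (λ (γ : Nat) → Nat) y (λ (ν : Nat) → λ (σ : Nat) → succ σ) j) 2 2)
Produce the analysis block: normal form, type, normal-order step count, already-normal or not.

normal form:
  4
type:
  Nat
steps to reach normal form (normal order): 11
started in normal form: no
first redex: a beta-redex


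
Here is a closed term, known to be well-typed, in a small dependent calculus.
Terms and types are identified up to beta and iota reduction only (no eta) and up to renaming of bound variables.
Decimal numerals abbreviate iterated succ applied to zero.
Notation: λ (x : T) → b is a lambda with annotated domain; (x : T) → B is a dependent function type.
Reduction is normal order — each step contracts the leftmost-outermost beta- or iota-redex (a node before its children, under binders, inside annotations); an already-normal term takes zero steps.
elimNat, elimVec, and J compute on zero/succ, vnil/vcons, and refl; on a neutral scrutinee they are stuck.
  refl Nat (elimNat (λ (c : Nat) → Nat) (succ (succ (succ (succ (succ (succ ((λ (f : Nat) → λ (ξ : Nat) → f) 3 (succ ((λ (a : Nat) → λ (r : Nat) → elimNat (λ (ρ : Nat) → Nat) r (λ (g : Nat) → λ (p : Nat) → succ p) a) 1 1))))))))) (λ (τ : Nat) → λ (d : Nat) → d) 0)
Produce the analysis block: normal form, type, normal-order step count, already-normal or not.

resulting normal form:
  refl Nat 9
inferred type:
  Eq Nat 9 9
normal-order step count: 3
term was already normal: no
first contracted redex: an elimNat iota-redex


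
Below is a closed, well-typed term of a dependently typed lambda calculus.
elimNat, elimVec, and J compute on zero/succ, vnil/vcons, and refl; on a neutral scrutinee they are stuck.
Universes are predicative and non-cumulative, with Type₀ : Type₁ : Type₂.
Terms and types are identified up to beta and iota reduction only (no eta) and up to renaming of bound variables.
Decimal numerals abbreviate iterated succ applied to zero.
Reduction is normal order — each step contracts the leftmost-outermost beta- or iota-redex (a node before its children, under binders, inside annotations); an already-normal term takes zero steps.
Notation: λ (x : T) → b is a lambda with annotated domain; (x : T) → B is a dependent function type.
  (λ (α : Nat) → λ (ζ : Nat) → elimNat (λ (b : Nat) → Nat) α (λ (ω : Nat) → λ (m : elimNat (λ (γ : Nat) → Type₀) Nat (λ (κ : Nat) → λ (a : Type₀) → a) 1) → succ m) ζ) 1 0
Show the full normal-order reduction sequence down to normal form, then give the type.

reduction (normal order):
  (λ (α : Nat) → λ (ζ : Nat) → elimNat (λ (b : Nat) → Nat) α (λ (ω : Nat) → λ (m : elimNat (λ (γ : Nat) → Type₀) Nat (λ (κ : Nat) → λ (a : Type₀) → a) 1) → succ m) ζ) 1 0
  ~> (λ (α : Nat) → elimNat (λ (ζ : Nat) → Nat) 1 (λ (b : Nat) → λ (ω : elimNat (λ (m : Nat) → Type₀) Nat (λ (γ : Nat) → λ (κ : Type₀) → κ) 1) → succ ω) α) 0
  ~> elimNat (λ (α : Nat) → Nat) 1 (λ (ζ : Nat) → λ (b : elimNat (λ (ω : Nat) → Type₀) Nat (λ (m : Nat) → λ (γ : Type₀) → γ) 1) → succ b) 0
  ~> 1
the term's type:
  Nat


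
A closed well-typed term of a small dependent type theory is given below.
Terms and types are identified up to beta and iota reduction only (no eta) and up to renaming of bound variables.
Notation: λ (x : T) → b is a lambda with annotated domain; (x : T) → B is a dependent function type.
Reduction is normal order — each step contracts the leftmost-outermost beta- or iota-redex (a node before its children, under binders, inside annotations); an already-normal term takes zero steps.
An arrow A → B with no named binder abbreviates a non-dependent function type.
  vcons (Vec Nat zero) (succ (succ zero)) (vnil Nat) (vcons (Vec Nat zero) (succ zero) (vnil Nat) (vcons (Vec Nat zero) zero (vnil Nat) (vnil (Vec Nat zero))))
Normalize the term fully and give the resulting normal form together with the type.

resulting normal form:
  vcons (Vec Nat zero) (succ (succ zero)) (vnil Nat) (vcons (Vec Nat zero) (succ zero) (vnil Nat) (vcons (Vec Nat zero) zero (vnil Nat) (vnil (Vec Nat zero))))
type:
  Vec (Vec Nat zero) (succ (succ (succ zero)))


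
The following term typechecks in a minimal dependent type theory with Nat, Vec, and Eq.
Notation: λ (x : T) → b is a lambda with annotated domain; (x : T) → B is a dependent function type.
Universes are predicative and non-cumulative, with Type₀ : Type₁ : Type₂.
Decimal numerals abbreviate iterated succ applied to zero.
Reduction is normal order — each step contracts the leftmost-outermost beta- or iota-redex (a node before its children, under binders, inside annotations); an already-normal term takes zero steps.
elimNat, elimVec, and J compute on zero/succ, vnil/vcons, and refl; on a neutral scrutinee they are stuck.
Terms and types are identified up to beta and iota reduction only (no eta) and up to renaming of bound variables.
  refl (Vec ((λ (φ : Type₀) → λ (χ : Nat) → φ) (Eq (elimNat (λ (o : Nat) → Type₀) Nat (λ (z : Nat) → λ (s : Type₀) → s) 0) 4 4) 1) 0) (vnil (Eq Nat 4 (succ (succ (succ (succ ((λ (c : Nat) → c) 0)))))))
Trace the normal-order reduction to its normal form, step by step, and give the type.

reduction (normal order):
  refl (Vec ((λ (φ : Type₀) → λ (χ : Nat) → φ) (Eq (elimNat (λ (o : Nat) → Type₀) Nat (λ (z : Nat) → λ (s : Type₀) → s) 0) 4 4) 1) 0) (vnil (Eq Nat 4 (succ (succ (succ (succ ((λ (c : Nat) → c) 0)))))))
  ~> refl (Vec ((λ (φ : Nat) → Eq (elimNat (λ (χ : Nat) → Type₀) Nat (λ (o : Nat) → λ (z : Type₀) → z) 0) 4 4) 1) 0) (vnil (Eq Nat 4 (succ (succ (succ (succ ((λ (s : Nat) → s) 0)))))))
  ~> refl (Vec (Eq (elimNat (λ (φ : Nat) → Type₀) Nat (λ (χ : Nat) → λ (o : Type₀) → o) 0) 4 4) 0) (vnil (Eq Nat 4 (succ (succ (succ (succ ((λ (z : Nat) → z) 0)))))))
  ~> refl (Vec (Eq Nat 4 4) 0) (vnil (Eq Nat 4 (succ (succ (succ (succ ((λ (φ : Nat) → φ) 0)))))))
  ~> refl (Vec (Eq Nat 4 4) 0) (vnil (Eq Nat 4 4))
type:
  Eq (Vec (Eq Nat 4 4) 0) (vnil (Eq Nat 4 4)) (vnil (Eq Nat 4 4))


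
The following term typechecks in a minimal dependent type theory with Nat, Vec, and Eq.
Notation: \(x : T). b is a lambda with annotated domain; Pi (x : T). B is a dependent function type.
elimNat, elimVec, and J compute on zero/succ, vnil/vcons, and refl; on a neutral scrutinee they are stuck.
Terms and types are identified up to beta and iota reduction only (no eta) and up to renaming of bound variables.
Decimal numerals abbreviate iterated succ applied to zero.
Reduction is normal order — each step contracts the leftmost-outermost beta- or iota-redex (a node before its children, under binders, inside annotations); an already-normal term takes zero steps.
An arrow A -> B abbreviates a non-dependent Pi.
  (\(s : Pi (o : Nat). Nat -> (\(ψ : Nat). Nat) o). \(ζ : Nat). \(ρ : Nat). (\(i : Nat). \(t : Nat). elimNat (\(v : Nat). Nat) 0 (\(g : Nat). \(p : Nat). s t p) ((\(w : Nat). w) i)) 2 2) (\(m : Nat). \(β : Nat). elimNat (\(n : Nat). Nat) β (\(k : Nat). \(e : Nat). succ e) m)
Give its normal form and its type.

normal form:
  \(s : Nat). \(o : Nat). 4
the term's type:
  Nat -> Nat -> Nat


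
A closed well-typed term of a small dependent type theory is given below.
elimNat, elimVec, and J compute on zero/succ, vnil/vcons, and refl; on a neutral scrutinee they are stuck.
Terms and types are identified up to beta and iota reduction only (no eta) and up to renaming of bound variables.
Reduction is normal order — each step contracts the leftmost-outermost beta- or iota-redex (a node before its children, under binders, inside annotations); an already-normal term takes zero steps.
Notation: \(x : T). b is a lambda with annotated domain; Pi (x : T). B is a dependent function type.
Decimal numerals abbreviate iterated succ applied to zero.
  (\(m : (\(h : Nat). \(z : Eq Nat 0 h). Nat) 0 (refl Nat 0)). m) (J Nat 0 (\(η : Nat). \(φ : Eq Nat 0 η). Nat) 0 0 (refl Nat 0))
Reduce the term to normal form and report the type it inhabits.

normal form:
  0
inferred type:
  Nat


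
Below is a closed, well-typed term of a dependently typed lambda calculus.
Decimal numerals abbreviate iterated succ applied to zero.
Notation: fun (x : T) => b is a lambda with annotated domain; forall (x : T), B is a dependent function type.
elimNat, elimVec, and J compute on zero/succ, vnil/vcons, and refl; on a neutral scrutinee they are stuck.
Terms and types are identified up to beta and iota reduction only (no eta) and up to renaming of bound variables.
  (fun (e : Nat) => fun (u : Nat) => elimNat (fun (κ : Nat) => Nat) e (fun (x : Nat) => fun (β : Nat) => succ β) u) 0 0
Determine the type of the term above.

type:
  Nat


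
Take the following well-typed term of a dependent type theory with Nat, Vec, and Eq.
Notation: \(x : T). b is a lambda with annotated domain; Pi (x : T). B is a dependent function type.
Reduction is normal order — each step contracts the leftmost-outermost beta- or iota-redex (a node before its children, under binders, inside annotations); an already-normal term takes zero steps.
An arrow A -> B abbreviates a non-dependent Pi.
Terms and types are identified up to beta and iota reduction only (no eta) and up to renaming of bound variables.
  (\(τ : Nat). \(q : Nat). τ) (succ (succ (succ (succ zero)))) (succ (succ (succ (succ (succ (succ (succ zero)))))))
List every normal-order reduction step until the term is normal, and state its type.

normal-order reduction:
  (\(τ : Nat). \(q : Nat). τ) (succ (succ (succ (succ zero)))) (succ (succ (succ (succ (succ (succ (succ zero)))))))
  ~> (\(τ : Nat). succ (succ (succ (succ zero)))) (succ (succ (succ (succ (succ (succ (succ zero)))))))
  ~> succ (succ (succ (succ zero)))
type:
  Nat


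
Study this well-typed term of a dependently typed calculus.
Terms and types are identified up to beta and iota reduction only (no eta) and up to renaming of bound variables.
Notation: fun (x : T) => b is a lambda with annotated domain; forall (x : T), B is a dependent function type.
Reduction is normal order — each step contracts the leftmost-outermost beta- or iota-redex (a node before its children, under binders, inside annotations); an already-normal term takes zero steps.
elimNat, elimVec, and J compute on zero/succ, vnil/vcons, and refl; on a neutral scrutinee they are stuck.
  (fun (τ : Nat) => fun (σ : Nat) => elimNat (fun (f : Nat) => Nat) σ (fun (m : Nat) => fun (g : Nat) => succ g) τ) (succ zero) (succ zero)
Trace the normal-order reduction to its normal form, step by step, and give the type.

normal-order reduction sequence:
  (fun (τ : Nat) => fun (σ : Nat) => elimNat (fun (f : Nat) => Nat) σ (fun (m : Nat) => fun (g : Nat) => succ g) τ) (succ zero) (succ zero)
  ~> (fun (τ : Nat) => elimNat (fun (σ : Nat) => Nat) τ (fun (f : Nat) => fun (m : Nat) => succ m) (succ zero)) (succ zero)
  ~> elimNat (fun (τ : Nat) => Nat) (succ zero) (fun (σ : Nat) => fun (f : Nat) => succ f) (succ zero)
  ~> (fun (τ : Nat) => fun (σ : Nat) => succ σ) zero (elimNat (fun (f : Nat) => Nat) (succ zero) (fun (m : Nat) => fun (g : Nat) => succ g) zero)
  ~> (fun (τ : Nat) => succ τ) (elimNat (fun (σ : Nat) => Nat) (succ zero) (fun (f : Nat) => fun (m : Nat) => succ m) zero)
  ~> succ (elimNat (fun (τ : Nat) => Nat) (succ zero) (fun (σ : Nat) => fun (f : Nat) => succ f) zero)
  ~> succ (succ zero)
the term's type:
  Nat


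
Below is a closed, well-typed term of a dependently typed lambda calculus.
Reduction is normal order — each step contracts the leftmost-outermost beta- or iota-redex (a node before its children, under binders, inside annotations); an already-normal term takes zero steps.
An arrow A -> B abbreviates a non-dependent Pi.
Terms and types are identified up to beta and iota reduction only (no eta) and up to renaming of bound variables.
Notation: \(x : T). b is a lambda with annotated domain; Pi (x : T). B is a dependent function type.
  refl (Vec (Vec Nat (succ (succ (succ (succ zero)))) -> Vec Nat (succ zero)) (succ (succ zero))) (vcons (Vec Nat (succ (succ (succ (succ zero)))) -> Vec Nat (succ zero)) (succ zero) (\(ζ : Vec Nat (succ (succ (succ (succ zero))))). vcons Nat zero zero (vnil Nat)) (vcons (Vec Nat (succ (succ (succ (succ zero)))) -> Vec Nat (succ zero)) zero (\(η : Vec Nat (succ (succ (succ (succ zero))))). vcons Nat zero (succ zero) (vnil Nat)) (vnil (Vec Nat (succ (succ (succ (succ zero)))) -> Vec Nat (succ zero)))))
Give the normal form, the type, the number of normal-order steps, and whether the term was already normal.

reduced normal form:
  refl (Vec (Vec Nat (succ (succ (succ (succ zero)))) -> Vec Nat (succ zero)) (succ (succ zero))) (vcons (Vec Nat (succ (succ (succ (succ zero)))) -> Vec Nat (succ zero)) (succ zero) (\(ζ : Vec Nat (succ (succ (succ (succ zero))))). vcons Nat zero zero (vnil Nat)) (vcons (Vec Nat (succ (succ (succ (succ zero)))) -> Vec Nat (succ zero)) zero (\(η : Vec Nat (succ (succ (succ (succ zero))))). vcons Nat zero (succ zero) (vnil Nat)) (vnil (Vec Nat (succ (succ (succ (succ zero)))) -> Vec Nat (succ zero)))))
inferred type:
  Eq (Vec (Vec Nat (succ (succ (succ (succ zero)))) -> Vec Nat (succ zero)) (succ (succ zero))) (vcons (Vec Nat (succ (succ (succ (succ zero)))) -> Vec Nat (succ zero)) (succ zero) (\(ζ : Vec Nat (succ (succ (succ (succ zero))))). vcons Nat zero zero (vnil Nat)) (vcons (Vec Nat (succ (succ (succ (succ zero)))) -> Vec Nat (succ zero)) zero (\(η : Vec Nat (succ (succ (succ (succ zero))))). vcons Nat zero (succ zero) (vnil Nat)) (vnil (Vec Nat (succ (succ (succ (succ zero)))) -> Vec Nat (succ zero))))) (vcons (Vec Nat (succ (succ (succ (succ zero)))) -> Vec Nat (succ zero)) (succ zero) (\(j : Vec Nat (succ (succ (succ (succ zero))))). vcons Nat zero zero (vnil Nat)) (vcons (Vec Nat (succ (succ (succ (succ zero)))) -> Vec Nat (succ zero)) zero (\(q : Vec Nat (succ (succ (succ (succ zero))))). vcons Nat zero (succ zero) (vnil Nat)) (vnil (Vec Nat (succ (succ (succ (succ zero)))) -> Vec Nat (succ zero)))))
normal-order step count: 0
started in normal form: yes


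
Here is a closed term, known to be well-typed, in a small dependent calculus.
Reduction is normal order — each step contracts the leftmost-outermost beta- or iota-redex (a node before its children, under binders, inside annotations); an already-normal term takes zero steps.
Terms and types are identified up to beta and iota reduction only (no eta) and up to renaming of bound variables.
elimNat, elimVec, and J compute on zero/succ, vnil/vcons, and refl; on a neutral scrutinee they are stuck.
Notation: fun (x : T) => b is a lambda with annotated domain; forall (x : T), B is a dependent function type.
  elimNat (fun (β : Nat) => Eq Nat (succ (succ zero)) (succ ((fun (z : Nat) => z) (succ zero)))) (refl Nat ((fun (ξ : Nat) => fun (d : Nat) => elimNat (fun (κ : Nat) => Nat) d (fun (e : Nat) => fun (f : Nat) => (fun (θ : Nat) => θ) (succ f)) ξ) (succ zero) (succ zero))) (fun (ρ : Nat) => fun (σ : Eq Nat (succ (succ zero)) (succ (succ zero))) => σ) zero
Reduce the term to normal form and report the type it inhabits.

resulting normal form:
  refl Nat (succ (succ zero))
inferred type:
  Eq Nat (succ (succ zero)) (succ (succ zero))
observation: the term reaches its normal form after 8 normal-order steps.


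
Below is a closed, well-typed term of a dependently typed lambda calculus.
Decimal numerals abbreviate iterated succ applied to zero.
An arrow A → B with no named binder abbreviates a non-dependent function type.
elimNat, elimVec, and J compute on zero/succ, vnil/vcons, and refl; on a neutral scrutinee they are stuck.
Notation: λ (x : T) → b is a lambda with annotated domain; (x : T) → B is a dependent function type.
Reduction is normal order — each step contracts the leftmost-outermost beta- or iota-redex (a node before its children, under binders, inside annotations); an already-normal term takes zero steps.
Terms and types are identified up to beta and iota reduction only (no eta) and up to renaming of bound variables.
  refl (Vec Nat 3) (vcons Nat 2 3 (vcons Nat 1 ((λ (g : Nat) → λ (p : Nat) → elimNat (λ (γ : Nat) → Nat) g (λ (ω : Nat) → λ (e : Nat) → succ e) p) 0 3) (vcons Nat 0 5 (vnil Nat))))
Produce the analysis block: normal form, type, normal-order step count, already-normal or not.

resulting normal form:
  refl (Vec Nat 3) (vcons Nat 2 3 (vcons Nat 1 3 (vcons Nat 0 5 (vnil Nat))))
type:
  Eq (Vec Nat 3) (vcons Nat 2 3 (vcons Nat 1 3 (vcons Nat 0 5 (vnil Nat)))) (vcons Nat 2 3 (vcons Nat 1 3 (vcons Nat 0 5 (vnil Nat))))
steps to reach normal form (normal order): 12
already normal: no
first contracted redex: a beta-redex


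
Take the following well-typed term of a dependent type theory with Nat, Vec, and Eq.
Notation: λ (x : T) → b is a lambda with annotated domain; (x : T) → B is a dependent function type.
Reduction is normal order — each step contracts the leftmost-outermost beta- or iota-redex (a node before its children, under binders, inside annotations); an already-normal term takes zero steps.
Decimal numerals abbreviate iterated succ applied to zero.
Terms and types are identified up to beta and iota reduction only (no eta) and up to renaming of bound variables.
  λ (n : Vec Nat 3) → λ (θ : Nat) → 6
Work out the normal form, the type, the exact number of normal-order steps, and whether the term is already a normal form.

normal form:
  λ (n : Vec Nat 3) → λ (θ : Nat) → 6
inferred type:
  (n : Vec Nat 3) → (θ : Nat) → Nat
reduction steps (normal order): 0
started in normal form: yes


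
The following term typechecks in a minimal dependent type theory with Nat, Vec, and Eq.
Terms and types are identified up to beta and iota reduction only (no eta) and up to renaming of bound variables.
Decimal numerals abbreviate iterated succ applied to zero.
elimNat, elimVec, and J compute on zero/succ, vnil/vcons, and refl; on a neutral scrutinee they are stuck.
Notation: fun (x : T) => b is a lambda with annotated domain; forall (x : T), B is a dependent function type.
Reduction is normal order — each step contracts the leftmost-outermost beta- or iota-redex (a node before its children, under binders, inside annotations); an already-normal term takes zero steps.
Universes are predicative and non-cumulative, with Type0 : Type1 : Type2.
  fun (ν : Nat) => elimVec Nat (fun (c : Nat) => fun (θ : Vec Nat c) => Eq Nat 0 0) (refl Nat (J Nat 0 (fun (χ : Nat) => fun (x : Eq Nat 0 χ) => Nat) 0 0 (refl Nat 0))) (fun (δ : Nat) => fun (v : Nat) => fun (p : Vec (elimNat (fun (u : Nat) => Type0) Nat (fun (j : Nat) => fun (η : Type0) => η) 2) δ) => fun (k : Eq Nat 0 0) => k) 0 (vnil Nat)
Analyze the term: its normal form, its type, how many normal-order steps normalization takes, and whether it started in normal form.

resulting normal form:
  fun (ν : Nat) => refl Nat 0
type:
  forall (ν : Nat), Eq Nat 0 0
reduction steps (normal order): 2
already normal: no
first contracted redex: an elimVec iota-redex


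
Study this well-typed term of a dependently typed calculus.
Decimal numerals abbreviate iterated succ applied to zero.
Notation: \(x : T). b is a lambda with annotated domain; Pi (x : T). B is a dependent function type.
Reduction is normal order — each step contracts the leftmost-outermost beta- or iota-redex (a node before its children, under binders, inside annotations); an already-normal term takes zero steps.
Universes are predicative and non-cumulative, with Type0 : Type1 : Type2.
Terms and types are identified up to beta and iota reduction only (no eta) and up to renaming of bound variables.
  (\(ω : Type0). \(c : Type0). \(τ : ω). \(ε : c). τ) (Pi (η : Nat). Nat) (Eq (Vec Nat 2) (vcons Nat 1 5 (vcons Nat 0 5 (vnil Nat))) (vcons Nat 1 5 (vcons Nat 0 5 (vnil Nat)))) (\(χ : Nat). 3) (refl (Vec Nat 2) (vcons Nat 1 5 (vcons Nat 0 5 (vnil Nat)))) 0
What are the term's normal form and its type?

resulting normal form:
  3
the term's type:
  Nat
observation: normalization takes exactly 5 steps under the normal-order strategy.


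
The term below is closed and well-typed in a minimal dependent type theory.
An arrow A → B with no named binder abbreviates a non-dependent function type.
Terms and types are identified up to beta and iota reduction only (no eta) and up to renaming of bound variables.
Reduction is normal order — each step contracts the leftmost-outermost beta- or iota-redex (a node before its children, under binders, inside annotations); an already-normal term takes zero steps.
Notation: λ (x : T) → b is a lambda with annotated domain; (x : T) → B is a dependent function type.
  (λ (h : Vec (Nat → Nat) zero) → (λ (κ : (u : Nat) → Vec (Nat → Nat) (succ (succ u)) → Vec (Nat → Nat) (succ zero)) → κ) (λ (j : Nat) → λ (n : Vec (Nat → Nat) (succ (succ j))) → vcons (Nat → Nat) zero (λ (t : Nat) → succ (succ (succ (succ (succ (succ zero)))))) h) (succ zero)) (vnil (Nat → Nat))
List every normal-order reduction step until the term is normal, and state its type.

reduction (normal order):
  (λ (h : Vec (Nat → Nat) zero) → (λ (κ : (u : Nat) → Vec (Nat → Nat) (succ (succ u)) → Vec (Nat → Nat) (succ zero)) → κ) (λ (j : Nat) → λ (n : Vec (Nat → Nat) (succ (succ j))) → vcons (Nat → Nat) zero (λ (t : Nat) → succ (succ (succ (succ (succ (succ zero)))))) h) (succ zero)) (vnil (Nat → Nat))
  ~> (λ (h : (κ : Nat) → Vec (Nat → Nat) (succ (succ κ)) → Vec (Nat → Nat) (succ zero)) → h) (λ (u : Nat) → λ (j : Vec (Nat → Nat) (succ (succ u))) → vcons (Nat → Nat) zero (λ (n : Nat) → succ (succ (succ (succ (succ (succ zero)))))) (vnil (Nat → Nat))) (succ zero)
  ~> (λ (h : Nat) → λ (κ : Vec (Nat → Nat) (succ (succ h))) → vcons (Nat → Nat) zero (λ (u : Nat) → succ (succ (succ (succ (succ (succ zero)))))) (vnil (Nat → Nat))) (succ zero)
  ~> λ (h : Vec (Nat → Nat) (succ (succ (succ zero)))) → vcons (Nat → Nat) zero (λ (κ : Nat) → succ (succ (succ (succ (succ (succ zero)))))) (vnil (Nat → Nat))
inferred type:
  Vec (Nat → Nat) (succ (succ (succ zero))) → Vec (Nat → Nat) (succ zero)


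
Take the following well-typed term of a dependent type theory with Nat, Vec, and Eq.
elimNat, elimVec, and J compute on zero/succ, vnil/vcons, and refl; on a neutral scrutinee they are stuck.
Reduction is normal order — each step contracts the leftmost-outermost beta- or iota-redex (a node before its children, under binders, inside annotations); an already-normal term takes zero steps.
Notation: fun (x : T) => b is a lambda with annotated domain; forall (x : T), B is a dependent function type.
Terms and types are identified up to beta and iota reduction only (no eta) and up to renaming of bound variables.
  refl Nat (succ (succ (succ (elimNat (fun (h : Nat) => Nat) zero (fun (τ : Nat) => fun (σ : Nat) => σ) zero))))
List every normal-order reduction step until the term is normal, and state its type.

normal-order reduction sequence:
  refl Nat (succ (succ (succ (elimNat (fun (h : Nat) => Nat) zero (fun (τ : Nat) => fun (σ : Nat) => σ) zero))))
  ~> refl Nat (succ (succ (succ zero)))
the term's type:
  Eq Nat (succ (succ (succ zero))) (succ (succ (succ zero)))


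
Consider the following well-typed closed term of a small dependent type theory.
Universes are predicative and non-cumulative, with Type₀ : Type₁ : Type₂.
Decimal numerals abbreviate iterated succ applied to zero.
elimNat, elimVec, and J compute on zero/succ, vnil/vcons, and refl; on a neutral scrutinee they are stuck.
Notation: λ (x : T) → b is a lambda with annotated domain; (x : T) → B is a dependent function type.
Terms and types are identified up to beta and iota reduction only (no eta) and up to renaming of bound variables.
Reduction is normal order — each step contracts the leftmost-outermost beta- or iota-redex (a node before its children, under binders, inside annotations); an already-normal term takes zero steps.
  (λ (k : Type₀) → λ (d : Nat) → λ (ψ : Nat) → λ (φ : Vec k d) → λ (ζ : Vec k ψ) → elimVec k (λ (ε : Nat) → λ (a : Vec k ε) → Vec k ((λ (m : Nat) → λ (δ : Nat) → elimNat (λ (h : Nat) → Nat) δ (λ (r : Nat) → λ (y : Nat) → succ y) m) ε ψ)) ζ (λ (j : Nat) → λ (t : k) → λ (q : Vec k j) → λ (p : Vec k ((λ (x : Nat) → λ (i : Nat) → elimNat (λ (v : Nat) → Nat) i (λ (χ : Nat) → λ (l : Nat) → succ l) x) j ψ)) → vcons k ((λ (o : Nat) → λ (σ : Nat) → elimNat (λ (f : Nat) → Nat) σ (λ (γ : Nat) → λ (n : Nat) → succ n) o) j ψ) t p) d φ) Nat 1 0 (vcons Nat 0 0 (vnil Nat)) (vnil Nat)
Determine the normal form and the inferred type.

resulting normal form:
  vcons Nat 0 0 (vnil Nat)
inferred type:
  Vec Nat 1


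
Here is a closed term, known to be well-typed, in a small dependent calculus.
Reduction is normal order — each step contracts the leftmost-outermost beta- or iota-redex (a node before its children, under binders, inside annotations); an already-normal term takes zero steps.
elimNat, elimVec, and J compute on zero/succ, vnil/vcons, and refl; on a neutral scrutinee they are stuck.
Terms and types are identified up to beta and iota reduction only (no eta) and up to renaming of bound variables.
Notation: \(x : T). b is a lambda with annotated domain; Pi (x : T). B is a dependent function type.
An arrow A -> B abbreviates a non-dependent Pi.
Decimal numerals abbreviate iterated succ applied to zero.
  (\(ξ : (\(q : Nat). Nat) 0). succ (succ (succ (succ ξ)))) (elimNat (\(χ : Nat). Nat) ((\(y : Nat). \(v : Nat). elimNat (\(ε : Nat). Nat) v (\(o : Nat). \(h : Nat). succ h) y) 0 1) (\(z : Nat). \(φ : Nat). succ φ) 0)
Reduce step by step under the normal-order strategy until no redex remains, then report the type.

reduction (normal order):
  (\(ξ : (\(q : Nat). Nat) 0). succ (succ (succ (succ ξ)))) (elimNat (\(χ : Nat). Nat) ((\(y : Nat). \(v : Nat). elimNat (\(ε : Nat). Nat) v (\(o : Nat). \(h : Nat). succ h) y) 0 1) (\(z : Nat). \(φ : Nat). succ φ) 0)
  ~> succ (succ (succ (succ (elimNat (\(ξ : Nat). Nat) ((\(q : Nat). \(χ : Nat). elimNat (\(y : Nat). Nat) χ (\(v : Nat). \(ε : Nat). succ ε) q) 0 1) (\(o : Nat). \(h : Nat). succ h) 0))))
  ~> succ (succ (succ (succ ((\(ξ : Nat). \(q : Nat). elimNat (\(χ : Nat). Nat) q (\(y : Nat). \(v : Nat). succ v) ξ) 0 1))))
  ~> succ (succ (succ (succ ((\(ξ : Nat). elimNat (\(q : Nat). Nat) ξ (\(χ : Nat). \(y : Nat). succ y) 0) 1))))
  ~> succ (succ (succ (succ (elimNat (\(ξ : Nat). Nat) 1 (\(q : Nat). \(χ : Nat). succ χ) 0))))
  ~> 5
the term's type:
  Nat


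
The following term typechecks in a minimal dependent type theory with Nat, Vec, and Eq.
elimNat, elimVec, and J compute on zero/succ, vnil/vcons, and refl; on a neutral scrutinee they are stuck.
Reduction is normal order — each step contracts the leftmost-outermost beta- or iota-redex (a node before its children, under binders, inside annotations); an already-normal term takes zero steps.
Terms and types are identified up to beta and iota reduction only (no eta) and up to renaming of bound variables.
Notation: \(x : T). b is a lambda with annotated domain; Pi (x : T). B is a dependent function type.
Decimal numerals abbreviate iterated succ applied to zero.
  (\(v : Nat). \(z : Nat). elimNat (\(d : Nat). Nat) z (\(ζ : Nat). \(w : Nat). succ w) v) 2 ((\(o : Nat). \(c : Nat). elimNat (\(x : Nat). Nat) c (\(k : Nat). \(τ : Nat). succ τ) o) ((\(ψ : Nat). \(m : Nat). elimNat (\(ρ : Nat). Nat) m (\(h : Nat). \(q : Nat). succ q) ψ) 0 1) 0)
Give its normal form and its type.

resulting normal form:
  3
the term's type:
  Nat


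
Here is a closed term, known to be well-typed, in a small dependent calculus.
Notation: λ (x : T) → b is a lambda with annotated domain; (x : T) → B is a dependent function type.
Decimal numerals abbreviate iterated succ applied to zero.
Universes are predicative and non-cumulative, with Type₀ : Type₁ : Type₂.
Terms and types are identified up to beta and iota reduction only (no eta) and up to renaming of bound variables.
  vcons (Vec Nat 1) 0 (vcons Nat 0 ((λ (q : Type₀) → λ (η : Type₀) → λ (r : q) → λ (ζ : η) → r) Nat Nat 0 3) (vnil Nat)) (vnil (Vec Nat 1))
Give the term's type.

type:
  Vec (Vec Nat 1) 1


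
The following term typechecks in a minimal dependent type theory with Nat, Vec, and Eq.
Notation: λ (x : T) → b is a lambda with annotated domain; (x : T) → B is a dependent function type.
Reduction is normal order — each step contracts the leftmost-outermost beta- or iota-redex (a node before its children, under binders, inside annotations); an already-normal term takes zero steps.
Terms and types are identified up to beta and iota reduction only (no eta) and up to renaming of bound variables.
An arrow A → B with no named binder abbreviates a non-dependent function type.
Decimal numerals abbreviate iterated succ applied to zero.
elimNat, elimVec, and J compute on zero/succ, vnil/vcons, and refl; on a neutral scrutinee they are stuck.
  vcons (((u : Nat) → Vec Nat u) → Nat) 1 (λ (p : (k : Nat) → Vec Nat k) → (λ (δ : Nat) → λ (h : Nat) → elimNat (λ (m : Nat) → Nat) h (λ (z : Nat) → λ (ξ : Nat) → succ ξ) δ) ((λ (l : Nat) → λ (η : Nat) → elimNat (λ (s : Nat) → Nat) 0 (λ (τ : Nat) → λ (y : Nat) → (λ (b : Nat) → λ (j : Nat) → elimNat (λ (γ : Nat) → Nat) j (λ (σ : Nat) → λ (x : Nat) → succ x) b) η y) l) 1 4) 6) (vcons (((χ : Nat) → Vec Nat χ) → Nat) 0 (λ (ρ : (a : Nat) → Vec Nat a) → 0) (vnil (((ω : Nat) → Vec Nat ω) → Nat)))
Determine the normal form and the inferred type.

resulting normal form:
  vcons (((u : Nat) → Vec Nat u) → Nat) 1 (λ (p : (k : Nat) → Vec Nat k) → 10) (vcons (((δ : Nat) → Vec Nat δ) → Nat) 0 (λ (h : (m : Nat) → Vec Nat m) → 0) (vnil (((z : Nat) → Vec Nat z) → Nat)))
type:
  Vec (((u : Nat) → Vec Nat u) → Nat) 2


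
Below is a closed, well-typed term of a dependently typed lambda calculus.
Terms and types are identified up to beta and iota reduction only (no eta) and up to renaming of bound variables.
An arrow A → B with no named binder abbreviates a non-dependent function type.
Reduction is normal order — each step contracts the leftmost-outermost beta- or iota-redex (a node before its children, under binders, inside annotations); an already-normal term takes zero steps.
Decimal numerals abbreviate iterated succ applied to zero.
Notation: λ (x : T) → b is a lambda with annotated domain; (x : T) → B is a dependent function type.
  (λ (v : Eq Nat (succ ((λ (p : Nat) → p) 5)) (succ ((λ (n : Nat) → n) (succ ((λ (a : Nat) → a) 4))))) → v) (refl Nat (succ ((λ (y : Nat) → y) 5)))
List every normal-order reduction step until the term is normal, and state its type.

normal-order reduction:
  (λ (v : Eq Nat (succ ((λ (p : Nat) → p) 5)) (succ ((λ (n : Nat) → n) (succ ((λ (a : Nat) → a) 4))))) → v) (refl Nat (succ ((λ (y : Nat) → y) 5)))
  ~> refl Nat (succ ((λ (v : Nat) → v) 5))
  ~> refl Nat 6
the term's type:
  Eq Nat 6 6
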